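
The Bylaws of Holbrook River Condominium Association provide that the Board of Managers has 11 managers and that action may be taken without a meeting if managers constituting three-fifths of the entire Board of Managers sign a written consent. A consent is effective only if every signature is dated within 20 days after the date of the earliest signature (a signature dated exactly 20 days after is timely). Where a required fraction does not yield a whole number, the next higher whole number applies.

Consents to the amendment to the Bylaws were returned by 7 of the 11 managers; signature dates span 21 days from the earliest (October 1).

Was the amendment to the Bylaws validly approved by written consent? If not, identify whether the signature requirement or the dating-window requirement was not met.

Not effective — dating-window requirement not satisfied.

Signatures required: three-fifths of 11 — 3/5 of 11 = 6.60, rounded up to 7, so 7 needed; 7 signed. Sufficient.
Dating window: the latest signature is 21 days after the earliest; the limit is 20 days. Outside the window.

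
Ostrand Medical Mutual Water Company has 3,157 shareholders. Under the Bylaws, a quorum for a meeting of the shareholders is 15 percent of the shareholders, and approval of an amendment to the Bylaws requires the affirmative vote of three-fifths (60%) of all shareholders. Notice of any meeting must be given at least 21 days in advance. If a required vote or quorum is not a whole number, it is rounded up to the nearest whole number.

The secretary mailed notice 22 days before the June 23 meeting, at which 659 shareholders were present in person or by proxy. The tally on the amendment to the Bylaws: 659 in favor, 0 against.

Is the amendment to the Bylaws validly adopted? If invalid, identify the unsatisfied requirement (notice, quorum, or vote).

Notice: 22 days given; 21 required. Satisfied.
Quorum: 15% of 3,157 = 473.55, rounded up to 474; 659 present. Satisfied.
Vote: requires three-fifths of all shareholders (3,157); 3/5 of 3157 = 1894.20, rounded up to 1895, so 1,895 needed; 659 in favor. Not satisfied.

Invalid — vote requirement not satisfied.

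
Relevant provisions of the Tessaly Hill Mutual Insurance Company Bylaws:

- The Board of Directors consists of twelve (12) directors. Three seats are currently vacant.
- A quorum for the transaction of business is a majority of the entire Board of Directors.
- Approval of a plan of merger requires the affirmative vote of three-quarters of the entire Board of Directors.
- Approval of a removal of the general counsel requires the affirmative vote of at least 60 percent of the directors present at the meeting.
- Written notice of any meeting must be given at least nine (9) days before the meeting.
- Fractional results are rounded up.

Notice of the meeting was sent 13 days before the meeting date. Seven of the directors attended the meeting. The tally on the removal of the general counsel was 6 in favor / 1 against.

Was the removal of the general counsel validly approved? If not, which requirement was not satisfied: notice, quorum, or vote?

Valid — all requirements satisfied.

Notice: 13 days given; 9 required (13 ≥ 9). Satisfied.
Quorum: 7 present; quorum is 7. Satisfied.
Vote: the removal of the general counsel requires three-fifths of the directors present (7). 3/5 of 7 = 4.20, rounded up to 5, so 5 affirmative votes are needed; 6 voted in favor. Satisfied.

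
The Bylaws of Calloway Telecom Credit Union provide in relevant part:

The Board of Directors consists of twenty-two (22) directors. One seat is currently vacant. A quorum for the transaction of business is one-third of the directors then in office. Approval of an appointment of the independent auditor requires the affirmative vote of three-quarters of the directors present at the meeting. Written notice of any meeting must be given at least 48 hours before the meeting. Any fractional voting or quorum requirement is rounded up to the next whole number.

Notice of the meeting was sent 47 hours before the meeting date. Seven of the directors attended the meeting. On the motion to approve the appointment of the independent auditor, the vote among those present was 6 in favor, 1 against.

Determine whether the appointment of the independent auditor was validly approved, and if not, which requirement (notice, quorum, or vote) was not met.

Invalid — notice requirement not satisfied.

Notice: 47 hours given; 48 required (47 < 48). Not satisfied.
Quorum: 7 present; quorum is 7. Satisfied.
Vote: the appointment of the independent auditor requires three-fourths of the directors present (7). 3/4 of 7 = 5.25, rounded up to 6, so 6 affirmative votes are needed; 6 voted in favor. Satisfied.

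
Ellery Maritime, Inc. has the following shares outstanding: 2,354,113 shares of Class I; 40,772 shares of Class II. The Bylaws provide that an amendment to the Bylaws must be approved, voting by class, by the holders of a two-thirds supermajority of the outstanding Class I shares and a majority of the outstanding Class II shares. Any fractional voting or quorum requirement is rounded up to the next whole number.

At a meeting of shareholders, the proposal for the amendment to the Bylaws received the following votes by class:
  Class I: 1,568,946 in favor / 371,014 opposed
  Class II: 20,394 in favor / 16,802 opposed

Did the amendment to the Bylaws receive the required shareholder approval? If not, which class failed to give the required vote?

Class I: 2/3 of 2354113 = 1569408.67, rounded up to 1569409; 1,569,409 required, 1,568,946 in favor — not approved.
Class II: a majority of 40772 is 20387; 20,387 required, 20,394 in favor — approved.

Not approved — the Class I shares did not give the required vote.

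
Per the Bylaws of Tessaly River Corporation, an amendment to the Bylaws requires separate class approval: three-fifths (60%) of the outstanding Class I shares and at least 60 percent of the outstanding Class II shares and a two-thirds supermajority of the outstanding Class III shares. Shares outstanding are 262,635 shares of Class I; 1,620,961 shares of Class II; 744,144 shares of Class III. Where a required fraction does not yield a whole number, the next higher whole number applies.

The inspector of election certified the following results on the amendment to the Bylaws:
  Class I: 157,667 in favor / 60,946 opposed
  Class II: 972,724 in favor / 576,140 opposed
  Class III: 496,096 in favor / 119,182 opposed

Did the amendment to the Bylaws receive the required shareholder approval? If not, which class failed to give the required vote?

Class I: 3/5 of 262635 = 157581; 157,581 required, 157,667 in favor — approved.
Class II: 3/5 of 1620961 = 972576.60, rounded up to 972577; 972,577 required, 972,724 in favor — approved.
Class III: 2/3 of 744144 = 496096; 496,096 required, 496,096 in favor — approved.

Approved — every class gave the required vote.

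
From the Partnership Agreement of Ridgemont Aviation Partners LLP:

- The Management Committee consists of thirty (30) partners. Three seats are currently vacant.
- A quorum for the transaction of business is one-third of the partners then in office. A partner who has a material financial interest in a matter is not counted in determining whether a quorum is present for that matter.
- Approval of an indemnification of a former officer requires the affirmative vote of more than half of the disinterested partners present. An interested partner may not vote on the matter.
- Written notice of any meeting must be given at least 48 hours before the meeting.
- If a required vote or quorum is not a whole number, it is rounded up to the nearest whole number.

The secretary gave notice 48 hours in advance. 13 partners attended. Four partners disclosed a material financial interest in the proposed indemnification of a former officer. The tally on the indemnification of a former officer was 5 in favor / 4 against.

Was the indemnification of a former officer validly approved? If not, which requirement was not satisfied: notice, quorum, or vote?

Valid — all requirements satisfied.

Notice: 48 hours given; 48 required (48 ≥ 48). Satisfied.
Quorum: 13 present, but the 4 interested partners do not count, leaving 9. Quorum is 9. Satisfied.
Vote: the indemnification of a former officer requires a majority of the disinterested partners present (13 − 4 = 9). A majority of 9 is 5, so 5 affirmative votes are needed; 5 voted in favor. Satisfied.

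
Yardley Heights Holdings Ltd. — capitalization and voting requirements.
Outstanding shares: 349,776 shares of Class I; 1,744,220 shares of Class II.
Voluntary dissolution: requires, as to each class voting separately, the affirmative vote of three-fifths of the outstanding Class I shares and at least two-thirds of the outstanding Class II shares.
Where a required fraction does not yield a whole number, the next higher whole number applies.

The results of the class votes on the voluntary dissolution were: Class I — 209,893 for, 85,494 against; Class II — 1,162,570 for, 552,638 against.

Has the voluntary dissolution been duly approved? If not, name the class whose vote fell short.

Not approved — the Class II shares did not give the required vote.

Class I: 3/5 of 349776 = 209865.60, rounded up to 209866; 209,866 required, 209,893 in favor — approved.
Class II: 2/3 of 1744220 = 1162813.33, rounded up to 1162814; 1,162,814 required, 1,162,570 in favor — not approved.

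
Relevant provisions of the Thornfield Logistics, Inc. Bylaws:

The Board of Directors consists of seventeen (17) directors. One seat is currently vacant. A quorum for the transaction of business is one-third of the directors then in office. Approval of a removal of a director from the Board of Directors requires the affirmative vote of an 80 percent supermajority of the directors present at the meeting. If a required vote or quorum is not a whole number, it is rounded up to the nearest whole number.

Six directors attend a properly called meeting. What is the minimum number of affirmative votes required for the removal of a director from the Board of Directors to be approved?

5

The removal of a director from the Board of Directors requires four-fifths of the directors present (6).
4/5 of 6 = 4.80, rounded up to 5.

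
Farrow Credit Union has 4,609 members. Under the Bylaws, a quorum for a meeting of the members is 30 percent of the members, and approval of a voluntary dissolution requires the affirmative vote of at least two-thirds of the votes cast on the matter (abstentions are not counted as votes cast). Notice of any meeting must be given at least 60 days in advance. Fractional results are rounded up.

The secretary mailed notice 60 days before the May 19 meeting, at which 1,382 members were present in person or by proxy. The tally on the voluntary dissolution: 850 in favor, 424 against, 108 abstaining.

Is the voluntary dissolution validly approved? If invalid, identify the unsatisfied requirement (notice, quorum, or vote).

Notice: 60 days given; 60 required. Satisfied.
Quorum: 30% of 4,609 = 1,382.70, rounded up to 1,383; 1,382 present. Not satisfied.
Vote: requires two-thirds of the votes cast (1,382 − 108 abstaining = 1,274); 2/3 of 1274 = 849.33, rounded up to 850, so 850 needed; 850 in favor. Satisfied.

Invalid — quorum requirement not satisfied.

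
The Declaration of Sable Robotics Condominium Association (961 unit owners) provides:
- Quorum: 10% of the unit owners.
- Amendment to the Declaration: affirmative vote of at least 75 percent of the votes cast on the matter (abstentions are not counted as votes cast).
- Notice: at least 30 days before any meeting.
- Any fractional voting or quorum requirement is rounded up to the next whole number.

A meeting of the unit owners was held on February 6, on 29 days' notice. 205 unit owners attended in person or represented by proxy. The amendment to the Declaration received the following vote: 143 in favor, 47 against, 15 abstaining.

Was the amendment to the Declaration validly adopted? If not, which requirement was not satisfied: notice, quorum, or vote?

Notice: 29 days given; 30 required. Not satisfied.
Quorum: 10% of 961 = 96.10, rounded up to 97; 205 present. Satisfied.
Vote: requires three-fourths of the votes cast (205 − 15 abstaining = 190); 3/4 of 190 = 142.50, rounded up to 143, so 143 needed; 143 in favor. Satisfied.

Invalid — notice requirement not satisfied.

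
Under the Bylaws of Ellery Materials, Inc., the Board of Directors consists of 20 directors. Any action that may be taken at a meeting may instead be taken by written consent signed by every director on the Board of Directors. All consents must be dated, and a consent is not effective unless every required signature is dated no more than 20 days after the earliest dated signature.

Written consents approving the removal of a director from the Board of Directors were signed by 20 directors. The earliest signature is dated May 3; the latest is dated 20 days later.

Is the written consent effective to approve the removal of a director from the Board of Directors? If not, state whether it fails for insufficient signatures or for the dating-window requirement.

Effective — both the signature and dating-window requirements are satisfied.

Signatures required: the unanimous vote of 20 — unanimous means all 20, so 20 needed; 20 signed. Sufficient.
Dating window: the latest signature is 20 days after the earliest; the limit is 20 days. Within the window.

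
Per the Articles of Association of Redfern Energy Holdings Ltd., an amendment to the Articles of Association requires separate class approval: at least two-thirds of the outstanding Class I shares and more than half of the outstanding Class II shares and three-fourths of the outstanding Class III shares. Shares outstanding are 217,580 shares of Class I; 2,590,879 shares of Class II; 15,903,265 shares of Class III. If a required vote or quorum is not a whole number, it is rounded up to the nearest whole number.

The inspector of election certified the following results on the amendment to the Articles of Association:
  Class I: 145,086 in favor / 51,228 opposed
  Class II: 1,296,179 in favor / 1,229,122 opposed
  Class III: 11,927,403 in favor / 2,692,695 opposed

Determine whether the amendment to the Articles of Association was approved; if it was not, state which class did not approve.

Class I: 2/3 of 217580 = 145053.33, rounded up to 145054; 145,054 required, 145,086 in favor — approved.
Class II: a majority of 2590879 is 1295440; 1,295,440 required, 1,296,179 in favor — approved.
Class III: 3/4 of 15903265 = 11927448.75, rounded up to 11927449; 11,927,449 required, 11,927,403 in favor — not approved.

Not approved — the Class III shares did not give the required vote.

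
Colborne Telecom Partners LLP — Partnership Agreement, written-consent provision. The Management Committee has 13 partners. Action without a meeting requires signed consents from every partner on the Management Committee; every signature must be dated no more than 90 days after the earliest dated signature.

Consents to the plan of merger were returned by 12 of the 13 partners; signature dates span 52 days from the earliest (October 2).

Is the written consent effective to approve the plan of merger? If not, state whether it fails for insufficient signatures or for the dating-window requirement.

Not effective — insufficient signatures.

Signatures required: every one of 13 — unanimous means all 13, so 13 needed; 12 signed. Insufficient.
Dating window: the latest signature is 52 days after the earliest; the limit is 90 days. Within the window.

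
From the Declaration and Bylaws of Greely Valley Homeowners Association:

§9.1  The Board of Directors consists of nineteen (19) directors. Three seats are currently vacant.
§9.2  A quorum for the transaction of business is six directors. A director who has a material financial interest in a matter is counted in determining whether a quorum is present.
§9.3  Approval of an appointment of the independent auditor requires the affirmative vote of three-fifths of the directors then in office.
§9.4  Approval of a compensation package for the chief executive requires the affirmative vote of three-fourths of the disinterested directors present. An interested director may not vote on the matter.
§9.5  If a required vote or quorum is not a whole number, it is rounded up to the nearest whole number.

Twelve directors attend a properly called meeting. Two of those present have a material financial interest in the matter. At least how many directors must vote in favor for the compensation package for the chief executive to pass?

8

The compensation package for the chief executive requires three-fourths of the disinterested directors present (12 − 2 = 10).
3/4 of 10 = 7.50, rounded up to 8.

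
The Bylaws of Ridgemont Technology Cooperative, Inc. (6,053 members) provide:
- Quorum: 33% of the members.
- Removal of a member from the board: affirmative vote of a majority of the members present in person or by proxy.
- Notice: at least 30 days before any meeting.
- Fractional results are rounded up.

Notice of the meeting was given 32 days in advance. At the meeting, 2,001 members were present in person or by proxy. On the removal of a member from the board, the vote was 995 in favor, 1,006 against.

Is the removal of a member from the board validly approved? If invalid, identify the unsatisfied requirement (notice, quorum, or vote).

Invalid — vote requirement not satisfied.

Notice: 32 days given; 30 required. Satisfied.
Quorum: 33% of 6,053 = 1,997.49, rounded up to 1,998; 2,001 present. Satisfied.
Vote: requires a majority of those present (2,001); a majority of 2001 is 1001, so 1,001 needed; 995 in favor. Not satisfied.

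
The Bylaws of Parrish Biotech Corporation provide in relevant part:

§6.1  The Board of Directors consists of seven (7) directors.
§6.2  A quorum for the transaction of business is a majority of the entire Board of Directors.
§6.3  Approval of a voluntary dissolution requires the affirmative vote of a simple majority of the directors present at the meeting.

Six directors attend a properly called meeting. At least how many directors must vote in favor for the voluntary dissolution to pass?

The voluntary dissolution requires a majority of the directors present (6).
A majority of 6 is 4.

4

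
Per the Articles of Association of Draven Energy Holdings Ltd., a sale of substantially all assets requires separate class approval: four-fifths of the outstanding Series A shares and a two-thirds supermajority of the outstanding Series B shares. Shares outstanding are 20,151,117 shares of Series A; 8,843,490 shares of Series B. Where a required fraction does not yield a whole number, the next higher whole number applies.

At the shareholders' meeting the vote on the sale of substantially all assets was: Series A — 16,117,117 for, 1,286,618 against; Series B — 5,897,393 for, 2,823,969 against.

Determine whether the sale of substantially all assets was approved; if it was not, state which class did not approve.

Not approved — the Series A shares did not give the required vote.

Series A: 4/5 of 20151117 = 16120893.60, rounded up to 16120894; 16,120,894 required, 16,117,117 in favor — not approved.
Series B: 2/3 of 8843490 = 5895660; 5,895,660 required, 5,897,393 in favor — approved.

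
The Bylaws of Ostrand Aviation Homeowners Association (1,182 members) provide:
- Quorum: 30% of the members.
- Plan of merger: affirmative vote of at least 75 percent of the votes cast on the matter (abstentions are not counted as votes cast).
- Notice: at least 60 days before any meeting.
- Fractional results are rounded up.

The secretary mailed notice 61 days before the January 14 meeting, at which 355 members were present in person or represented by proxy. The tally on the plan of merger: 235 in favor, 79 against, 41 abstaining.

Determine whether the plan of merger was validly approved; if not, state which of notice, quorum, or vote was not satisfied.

Notice: 61 days given; 60 required. Satisfied.
Quorum: 30% of 1,182 = 354.60, rounded up to 355; 355 present. Satisfied.
Vote: requires three-fourths of the votes cast (355 − 41 abstaining = 314); 3/4 of 314 = 235.50, rounded up to 236, so 236 needed; 235 in favor. Not satisfied.

Invalid — vote requirement not satisfied.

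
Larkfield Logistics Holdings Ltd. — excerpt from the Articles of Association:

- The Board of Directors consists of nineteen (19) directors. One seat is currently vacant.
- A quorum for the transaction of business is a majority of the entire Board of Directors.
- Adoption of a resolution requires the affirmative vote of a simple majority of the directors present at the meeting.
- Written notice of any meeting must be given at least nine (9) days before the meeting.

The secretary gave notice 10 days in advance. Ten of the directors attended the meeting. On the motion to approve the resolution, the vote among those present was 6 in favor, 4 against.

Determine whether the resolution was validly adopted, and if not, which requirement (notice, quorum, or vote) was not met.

Notice: 10 days given; 9 required (10 ≥ 9). Satisfied.
Quorum: 10 present; quorum is 10. Satisfied.
Vote: the resolution requires a majority of the directors present (10). A majority of 10 is 6, so 6 affirmative votes are needed; 6 voted in favor. Satisfied.

Valid — all requirements satisfied.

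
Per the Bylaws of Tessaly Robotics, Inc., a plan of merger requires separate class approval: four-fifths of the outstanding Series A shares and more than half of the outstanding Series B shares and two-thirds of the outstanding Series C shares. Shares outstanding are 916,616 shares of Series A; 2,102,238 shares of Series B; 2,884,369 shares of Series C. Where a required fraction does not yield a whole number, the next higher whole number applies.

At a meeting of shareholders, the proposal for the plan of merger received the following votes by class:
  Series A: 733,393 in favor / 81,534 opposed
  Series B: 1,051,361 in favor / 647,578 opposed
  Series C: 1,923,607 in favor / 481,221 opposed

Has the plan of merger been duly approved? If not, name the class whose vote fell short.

Series A: 4/5 of 916616 = 733292.80, rounded up to 733293; 733,293 required, 733,393 in favor — approved.
Series B: a majority of 2102238 is 1051120; 1,051,120 required, 1,051,361 in favor — approved.
Series C: 2/3 of 2884369 = 1922912.67, rounded up to 1922913; 1,922,913 required, 1,923,607 in favor — approved.

Approved — every class gave the required vote.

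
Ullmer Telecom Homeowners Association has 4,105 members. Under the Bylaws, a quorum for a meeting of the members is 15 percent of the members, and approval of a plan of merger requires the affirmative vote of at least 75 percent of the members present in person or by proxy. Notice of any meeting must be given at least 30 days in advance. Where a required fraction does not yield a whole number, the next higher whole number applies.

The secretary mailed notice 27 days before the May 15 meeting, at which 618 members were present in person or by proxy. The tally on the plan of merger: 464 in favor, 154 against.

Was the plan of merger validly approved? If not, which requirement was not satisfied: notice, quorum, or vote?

Invalid — notice requirement not satisfied.

Notice: 27 days given; 30 required. Not satisfied.
Quorum: 15% of 4,105 = 615.75, rounded up to 616; 618 present. Satisfied.
Vote: requires three-fourths of those present (618); 3/4 of 618 = 463.50, rounded up to 464, so 464 needed; 464 in favor. Satisfied.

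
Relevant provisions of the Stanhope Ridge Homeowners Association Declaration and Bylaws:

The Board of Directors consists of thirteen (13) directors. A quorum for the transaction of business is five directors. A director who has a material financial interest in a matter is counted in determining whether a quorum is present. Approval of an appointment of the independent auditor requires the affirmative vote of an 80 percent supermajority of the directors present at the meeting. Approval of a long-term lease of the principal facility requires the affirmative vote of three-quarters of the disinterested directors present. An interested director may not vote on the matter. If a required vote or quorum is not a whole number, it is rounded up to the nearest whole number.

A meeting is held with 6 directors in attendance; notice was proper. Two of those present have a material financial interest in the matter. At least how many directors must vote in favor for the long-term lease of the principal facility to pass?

3

The long-term lease of the principal facility requires three-fourths of the disinterested directors present (6 − 2 = 4).
3/4 of 4 = 3.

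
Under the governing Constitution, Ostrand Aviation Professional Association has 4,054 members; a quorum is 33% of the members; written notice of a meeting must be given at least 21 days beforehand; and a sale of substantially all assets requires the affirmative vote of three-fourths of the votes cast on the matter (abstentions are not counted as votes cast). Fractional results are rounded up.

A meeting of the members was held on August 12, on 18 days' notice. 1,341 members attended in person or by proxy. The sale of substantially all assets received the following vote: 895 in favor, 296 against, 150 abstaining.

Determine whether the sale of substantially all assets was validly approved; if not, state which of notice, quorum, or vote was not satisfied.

Notice: 18 days given; 21 required. Not satisfied.
Quorum: 33% of 4,054 = 1,337.82, rounded up to 1,338; 1,341 present. Satisfied.
Vote: requires three-fourths of the votes cast (1,341 − 150 abstaining = 1,191); 3/4 of 1191 = 893.25, rounded up to 894, so 894 needed; 895 in favor. Satisfied.

Invalid — notice requirement not satisfied.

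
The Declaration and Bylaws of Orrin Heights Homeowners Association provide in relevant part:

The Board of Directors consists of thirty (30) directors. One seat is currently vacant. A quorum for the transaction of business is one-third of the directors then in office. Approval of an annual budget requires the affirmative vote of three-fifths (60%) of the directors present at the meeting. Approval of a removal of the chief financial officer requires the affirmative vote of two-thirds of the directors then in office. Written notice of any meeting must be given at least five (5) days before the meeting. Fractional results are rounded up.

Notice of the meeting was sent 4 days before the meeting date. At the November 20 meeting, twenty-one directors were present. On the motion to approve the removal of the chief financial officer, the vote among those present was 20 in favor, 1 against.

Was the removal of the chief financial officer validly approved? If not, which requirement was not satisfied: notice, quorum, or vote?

Notice: 4 days given; 5 required (4 < 5). Not satisfied.
Quorum: 21 present; quorum is 10. Satisfied.
Vote: the removal of the chief financial officer requires two-thirds of the directors then in office (29). 2/3 of 29 = 19.33, rounded up to 20, so 20 affirmative votes are needed; 20 voted in favor. Satisfied.

Invalid — notice requirement not satisfied.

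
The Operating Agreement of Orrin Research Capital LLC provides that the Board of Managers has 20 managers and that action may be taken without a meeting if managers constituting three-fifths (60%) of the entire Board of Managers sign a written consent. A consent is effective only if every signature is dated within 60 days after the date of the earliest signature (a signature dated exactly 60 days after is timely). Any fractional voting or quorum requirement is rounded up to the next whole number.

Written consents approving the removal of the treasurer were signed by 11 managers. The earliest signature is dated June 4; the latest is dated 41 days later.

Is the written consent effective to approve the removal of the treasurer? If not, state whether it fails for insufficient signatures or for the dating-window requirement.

Signatures required: three-fifths (60%) of 20 — 3/5 of 20 = 12, so 12 needed; 11 signed. Insufficient.
Dating window: the latest signature is 41 days after the earliest; the limit is 60 days. Within the window.

Not effective — insufficient signatures.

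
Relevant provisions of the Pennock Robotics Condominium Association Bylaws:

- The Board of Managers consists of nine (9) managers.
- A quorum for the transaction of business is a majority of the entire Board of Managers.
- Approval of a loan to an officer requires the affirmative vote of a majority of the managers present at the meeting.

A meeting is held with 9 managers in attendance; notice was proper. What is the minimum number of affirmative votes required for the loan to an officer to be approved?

The loan to an officer requires a majority of the managers present (9).
A majority of 9 is 5.

5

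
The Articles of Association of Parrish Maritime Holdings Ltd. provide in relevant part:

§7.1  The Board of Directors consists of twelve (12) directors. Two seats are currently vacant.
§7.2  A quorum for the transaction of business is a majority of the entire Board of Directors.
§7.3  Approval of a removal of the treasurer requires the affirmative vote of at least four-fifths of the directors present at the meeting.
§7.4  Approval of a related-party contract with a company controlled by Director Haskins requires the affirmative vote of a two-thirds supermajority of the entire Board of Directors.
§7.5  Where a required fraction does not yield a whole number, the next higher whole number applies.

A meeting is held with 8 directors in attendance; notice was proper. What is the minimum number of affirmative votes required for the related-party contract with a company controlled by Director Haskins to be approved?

8

The related-party contract with a company controlled by Director Haskins requires two-thirds of the entire Board of Directors (12).
2/3 of 12 = 8.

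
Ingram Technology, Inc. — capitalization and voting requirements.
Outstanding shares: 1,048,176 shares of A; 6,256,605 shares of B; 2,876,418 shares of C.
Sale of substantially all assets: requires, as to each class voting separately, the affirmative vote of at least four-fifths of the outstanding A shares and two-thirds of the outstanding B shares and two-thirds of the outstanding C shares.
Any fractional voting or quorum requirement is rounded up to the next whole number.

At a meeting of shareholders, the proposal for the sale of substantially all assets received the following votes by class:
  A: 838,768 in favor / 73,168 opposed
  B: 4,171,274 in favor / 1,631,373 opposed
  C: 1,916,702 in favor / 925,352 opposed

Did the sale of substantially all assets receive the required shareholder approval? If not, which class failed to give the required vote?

A: 4/5 of 1048176 = 838540.80, rounded up to 838541; 838,541 required, 838,768 in favor — approved.
B: 2/3 of 6256605 = 4171070; 4,171,070 required, 4,171,274 in favor — approved.
C: 2/3 of 2876418 = 1917612; 1,917,612 required, 1,916,702 in favor — not approved.

Not approved — the C shares did not give the required vote.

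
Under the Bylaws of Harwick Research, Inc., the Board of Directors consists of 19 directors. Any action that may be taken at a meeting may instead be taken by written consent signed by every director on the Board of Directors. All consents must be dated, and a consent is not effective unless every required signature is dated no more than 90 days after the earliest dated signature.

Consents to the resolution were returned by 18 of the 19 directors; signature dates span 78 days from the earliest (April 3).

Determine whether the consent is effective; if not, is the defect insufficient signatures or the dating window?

Not effective — insufficient signatures.

Signatures required: all of 19 — unanimous means all 19, so 19 needed; 18 signed. Insufficient.
Dating window: the latest signature is 78 days after the earliest; the limit is 90 days. Within the window.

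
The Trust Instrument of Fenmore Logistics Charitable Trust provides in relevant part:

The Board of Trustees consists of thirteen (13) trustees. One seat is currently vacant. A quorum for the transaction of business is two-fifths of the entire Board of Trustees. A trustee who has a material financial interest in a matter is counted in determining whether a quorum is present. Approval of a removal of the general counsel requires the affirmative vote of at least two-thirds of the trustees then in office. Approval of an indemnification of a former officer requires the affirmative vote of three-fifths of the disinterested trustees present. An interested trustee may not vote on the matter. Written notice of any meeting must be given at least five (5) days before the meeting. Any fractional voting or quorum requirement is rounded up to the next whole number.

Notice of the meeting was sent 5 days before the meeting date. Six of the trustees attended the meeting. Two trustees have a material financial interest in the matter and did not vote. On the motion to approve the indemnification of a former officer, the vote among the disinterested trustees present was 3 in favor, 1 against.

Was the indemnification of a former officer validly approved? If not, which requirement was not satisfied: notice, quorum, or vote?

Notice: 5 days given; 5 required (5 ≥ 5). Satisfied.
Quorum: 6 present (interested trustees count toward quorum); quorum is 6. Satisfied.
Vote: the indemnification of a former officer requires three-fifths of the disinterested trustees present (6 − 2 = 4). 3/5 of 4 = 2.40, rounded up to 3, so 3 affirmative votes are needed; 3 voted in favor. Satisfied.

Valid — all requirements satisfied.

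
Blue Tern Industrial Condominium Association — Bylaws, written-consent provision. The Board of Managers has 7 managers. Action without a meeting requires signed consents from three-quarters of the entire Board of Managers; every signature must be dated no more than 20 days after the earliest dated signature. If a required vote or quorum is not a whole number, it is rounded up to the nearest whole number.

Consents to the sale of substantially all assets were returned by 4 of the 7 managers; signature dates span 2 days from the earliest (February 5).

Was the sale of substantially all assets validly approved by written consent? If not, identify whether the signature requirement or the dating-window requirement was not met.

Not effective — insufficient signatures.

Signatures required: three-quarters of 7 — 3/4 of 7 = 5.25, rounded up to 6, so 6 needed; 4 signed. Insufficient.
Dating window: the latest signature is 2 days after the earliest; the limit is 20 days. Within the window.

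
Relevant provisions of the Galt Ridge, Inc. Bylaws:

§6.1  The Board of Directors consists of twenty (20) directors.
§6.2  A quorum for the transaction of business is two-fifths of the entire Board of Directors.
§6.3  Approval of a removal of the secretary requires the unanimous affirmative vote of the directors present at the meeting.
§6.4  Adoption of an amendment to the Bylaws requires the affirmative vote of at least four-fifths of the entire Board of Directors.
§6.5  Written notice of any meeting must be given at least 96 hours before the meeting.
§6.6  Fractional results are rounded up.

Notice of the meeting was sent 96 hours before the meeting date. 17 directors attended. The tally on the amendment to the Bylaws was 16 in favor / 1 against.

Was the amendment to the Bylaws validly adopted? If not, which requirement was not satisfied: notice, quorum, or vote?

Notice: 96 hours given; 96 required (96 ≥ 96). Satisfied.
Quorum: 17 present; quorum is 8. Satisfied.
Vote: the amendment to the Bylaws requires four-fifths of the entire Board of Directors (20). 4/5 of 20 = 16, so 16 affirmative votes are needed; 16 voted in favor. Satisfied.

Valid — all requirements satisfied.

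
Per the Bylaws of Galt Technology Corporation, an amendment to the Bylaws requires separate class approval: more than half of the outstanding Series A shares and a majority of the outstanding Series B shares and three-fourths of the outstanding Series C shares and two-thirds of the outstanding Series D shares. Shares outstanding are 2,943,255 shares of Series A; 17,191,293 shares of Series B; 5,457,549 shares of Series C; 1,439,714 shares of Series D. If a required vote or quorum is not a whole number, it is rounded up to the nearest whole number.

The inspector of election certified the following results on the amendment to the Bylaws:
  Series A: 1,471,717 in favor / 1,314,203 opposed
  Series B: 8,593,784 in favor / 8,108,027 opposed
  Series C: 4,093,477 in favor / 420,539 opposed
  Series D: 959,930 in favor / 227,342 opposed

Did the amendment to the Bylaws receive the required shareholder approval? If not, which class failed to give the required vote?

Not approved — the Series B shares did not give the required vote.

Series A: a majority of 2943255 is 1471628; 1,471,628 required, 1,471,717 in favor — approved.
Series B: a majority of 17191293 is 8595647; 8,595,647 required, 8,593,784 in favor — not approved.
Series C: 3/4 of 5457549 = 4093161.75, rounded up to 4093162; 4,093,162 required, 4,093,477 in favor — approved.
Series D: 2/3 of 1439714 = 959809.33, rounded up to 959810; 959,810 required, 959,930 in favor — approved.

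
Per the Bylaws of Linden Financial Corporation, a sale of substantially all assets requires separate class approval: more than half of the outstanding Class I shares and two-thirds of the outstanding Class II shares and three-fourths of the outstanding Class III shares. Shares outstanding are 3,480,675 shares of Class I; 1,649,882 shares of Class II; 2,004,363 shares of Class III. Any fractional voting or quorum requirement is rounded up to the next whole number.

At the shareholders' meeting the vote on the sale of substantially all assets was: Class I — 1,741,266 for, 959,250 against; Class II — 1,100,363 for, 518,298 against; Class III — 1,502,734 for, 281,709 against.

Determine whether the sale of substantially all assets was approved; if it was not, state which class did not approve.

Not approved — the Class III shares did not give the required vote.

Class I: a majority of 3480675 is 1740338; 1,740,338 required, 1,741,266 in favor — approved.
Class II: 2/3 of 1649882 = 1099921.33, rounded up to 1099922; 1,099,922 required, 1,100,363 in favor — approved.
Class III: 3/4 of 2004363 = 1503272.25, rounded up to 1503273; 1,503,273 required, 1,502,734 in favor — not approved.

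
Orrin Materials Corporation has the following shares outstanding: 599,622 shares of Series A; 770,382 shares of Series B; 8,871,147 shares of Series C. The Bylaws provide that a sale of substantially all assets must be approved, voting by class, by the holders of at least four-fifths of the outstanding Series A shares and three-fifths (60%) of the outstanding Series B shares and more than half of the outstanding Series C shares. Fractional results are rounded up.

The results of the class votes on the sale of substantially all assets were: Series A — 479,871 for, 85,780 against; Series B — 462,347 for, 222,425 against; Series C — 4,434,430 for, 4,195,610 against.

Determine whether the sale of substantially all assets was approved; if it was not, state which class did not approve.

Not approved — the Series C shares did not give the required vote.

Series A: 4/5 of 599622 = 479697.60, rounded up to 479698; 479,698 required, 479,871 in favor — approved.
Series B: 3/5 of 770382 = 462229.20, rounded up to 462230; 462,230 required, 462,347 in favor — approved.
Series C: a majority of 8871147 is 4435574; 4,435,574 required, 4,434,430 in favor — not approved.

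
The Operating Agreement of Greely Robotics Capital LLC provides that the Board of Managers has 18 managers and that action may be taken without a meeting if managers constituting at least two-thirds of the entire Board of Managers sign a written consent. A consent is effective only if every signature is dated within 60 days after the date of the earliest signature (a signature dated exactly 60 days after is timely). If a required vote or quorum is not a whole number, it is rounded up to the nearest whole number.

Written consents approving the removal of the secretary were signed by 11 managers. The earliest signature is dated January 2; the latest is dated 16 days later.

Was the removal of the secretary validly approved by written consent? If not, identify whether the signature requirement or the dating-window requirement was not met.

Signatures required: at least two-thirds of 18 — 2/3 of 18 = 12, so 12 needed; 11 signed. Insufficient.
Dating window: the latest signature is 16 days after the earliest; the limit is 60 days. Within the window.

Not effective — insufficient signatures.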